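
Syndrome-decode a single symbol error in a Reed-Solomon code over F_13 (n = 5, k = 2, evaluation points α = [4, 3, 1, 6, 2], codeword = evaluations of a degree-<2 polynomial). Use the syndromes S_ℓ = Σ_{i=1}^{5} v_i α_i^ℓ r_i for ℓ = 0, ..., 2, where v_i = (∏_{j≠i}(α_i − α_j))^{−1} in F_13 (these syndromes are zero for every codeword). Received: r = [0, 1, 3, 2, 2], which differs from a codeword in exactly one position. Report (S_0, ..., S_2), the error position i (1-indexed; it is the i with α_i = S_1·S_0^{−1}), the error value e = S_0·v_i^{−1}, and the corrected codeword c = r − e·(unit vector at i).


S = (10, 8, 9), error at position 4, error magnitude e = 4, c = [0, 1, 3, 11, 2].

Step 1: column multipliers v_i = (∏_{j≠i}(α_i − α_j))^{−1} mod 13.
  i = 1 (α = 4): (4−3)(4−1)(4−6)(4−2) = 1·3·(−2)·2 = −12 ≡ 1, so v_1 = 1^{−1} = 1 (mod 13).
  i = 2 (α = 3): (3−4)(3−1)(3−6)(3−2) = (−1)·2·(−3)·1 = 6 ≡ 6, so v_2 = 6^{−1} = 11 (mod 13).
  i = 3 (α = 1): (1−4)(1−3)(1−6)(1−2) = (−3)·(−2)·(−5)·(−1) = 30 ≡ 4, so v_3 = 4^{−1} = 10 (mod 13).
  i = 4 (α = 6): (6−4)(6−3)(6−1)(6−2) = 2·3·5·4 = 120 ≡ 3, so v_4 = 3^{−1} = 9 (mod 13).
  i = 5 (α = 2): (2−4)(2−3)(2−1)(2−6) = (−2)·(−1)·1·(−4) = −8 ≡ 5, so v_5 = 5^{−1} = 8 (mod 13).
  v = [1, 11, 10, 9, 8].
Step 2: syndromes of r = [0, 1, 3, 2, 2] (all sums mod 13).
  S_0 = Σ v_i r_i = 1·0 + 11·1 + 10·3 + 9·2 + 8·2 = 75 ≡ 10.
  S_1 = Σ v_i α_i r_i = 1·4·0 + 11·3·1 + 10·1·3 + 9·6·2 + 8·2·2 = 203 ≡ 8.
  α_i^2 mod 13 = [3, 9, 1, 10, 4].
  S_2 = Σ v_i α_i^2 r_i = 1·3·0 + 11·9·1 + 10·1·3 + 9·10·2 + 8·4·2 = 373 ≡ 9.
  S = (10, 8, 9) ≠ 0, so r is not a codeword (an error is present).
Step 3: locate the error. For a single error e at position i, S_ℓ = v_i·e·α_i^ℓ, so α_err = S_1/S_0.
  S_0^{−1} = 10^{−1} = 4 (mod 13), so α_err = 8·4 = 32 ≡ 6 = α_4. Error position i = 4.
  Consistency check: S_2/S_1 = 9·5 = 45 ≡ 6 = α_err ✓ (single-error assumption holds).
Step 4: error magnitude e = S_0/v_4 = S_0·∏_{j≠4}(α_4 − α_j) = 10·3 = 30 ≡ 4 (mod 13).
Step 5: correct position 4: c_4 = r_4 − e = 2 − 4 ≡ 11 (mod 13). Hence c = [0, 1, 3, 11, 2].
  Check: interpolating c through the α_i gives m(x) = 4 + 12·x (degree < 2) with m(α_i) = c_i for every i, so c is indeed a codeword.


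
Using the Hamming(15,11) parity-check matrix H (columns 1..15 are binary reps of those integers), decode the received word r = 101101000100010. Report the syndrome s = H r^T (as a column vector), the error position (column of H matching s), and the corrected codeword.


s = (0, 1, 0, 0)^T, error position = 4, corrected codeword c = 101001000100010

Compute s = H r^T mod 2 one row at a time:
  s_1 = 0 + 0 + 1 + 0 + 0 + 0 + 1 + 0 = 2 ≡ 0 (mod 2).
  s_2 = 1 + 0 + 1 + 0 + 0 + 0 + 1 + 0 = 3 ≡ 1 (mod 2).
  s_3 = 0 + 1 + 1 + 0 + 1 + 0 + 1 + 0 = 4 ≡ 0 (mod 2).
  s_4 = 1 + 1 + 0 + 0 + 0 + 0 + 0 + 0 = 2 ≡ 0 (mod 2).
s = (0, 1, 0, 0)^T — this equals column 4 of H (binary 0100), so error is at position 4.
Correct: flip bit 4 of r = 101101000100010 to get c = 101001000100010.


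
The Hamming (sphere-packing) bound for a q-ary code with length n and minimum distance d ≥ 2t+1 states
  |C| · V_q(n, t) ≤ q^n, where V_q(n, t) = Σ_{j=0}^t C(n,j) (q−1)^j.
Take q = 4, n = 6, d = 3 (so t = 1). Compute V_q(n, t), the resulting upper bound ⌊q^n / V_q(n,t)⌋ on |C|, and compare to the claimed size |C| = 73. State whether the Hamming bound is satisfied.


V_q(n, t) = 19, q^n = 4096, Hamming bound = 215, |C| = 73 ≤ bound (satisfied).

Step 1: Compute V_q(n, t) = Σ_{j=0}^1 C(n, j) (q−1)^j.
  j = 0: C(6,0)·(3)^0 = 1·1 = 1.
  j = 1: C(6,1)·(3)^1 = 6·3 = 18.
  V_q(n, t) = 1 + 18 = 19.
Step 2: q^n = 4^6 = 4096.
Step 3: Hamming bound ⌊q^n / V_q(n,t)⌋ = ⌊4096/19⌋ = 215.
Step 4: Compare |C| = 73 to 215: satisfied.
The claimed |C| lies below the Hamming bound.


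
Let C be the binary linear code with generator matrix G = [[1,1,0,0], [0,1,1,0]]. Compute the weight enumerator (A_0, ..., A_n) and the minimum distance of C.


Weight distribution: A_0 = 1, A_2 = 3. Minimum distance d = 2.

Enumerate all 2^2 = 4 messages m ∈ F_2^2.
For each, compute codeword c = mG in F_2^4, then tally its weight.
  m = 00 → c = 0000, weight = 0.
  m = 10 → c = 1100, weight = 2.
  m = 01 → c = 0110, weight = 2.
  m = 11 → c = 1010, weight = 2.
Tally weights:
  weight 0: 1 codewords.
  weight 2: 3 codewords.
Minimum distance d = smallest w > 0 with A_w > 0 = 2.
Sanity: Σ A_w = 4 = 2^2 = 4 ✓.


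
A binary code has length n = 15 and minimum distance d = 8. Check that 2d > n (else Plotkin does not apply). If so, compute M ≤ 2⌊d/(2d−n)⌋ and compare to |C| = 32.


Plotkin bound M ≤ 16; given |C| = 32 > bound (violated).

Check applicability: 2d = 16, n = 15.
2d − n = 1 > 0, so Plotkin applies.
Compute d/(2d−n) = 8/1 ≈ 8.0000.
⌊d/(2d−n)⌋ = 8.
Plotkin bound: M ≤ 2·8 = 16.
Given |C| = 32, check: VIOLATED.
This |C| is above the Plotkin bound, so no binary code with n = 15, d = 8 and 32 codewords exists.


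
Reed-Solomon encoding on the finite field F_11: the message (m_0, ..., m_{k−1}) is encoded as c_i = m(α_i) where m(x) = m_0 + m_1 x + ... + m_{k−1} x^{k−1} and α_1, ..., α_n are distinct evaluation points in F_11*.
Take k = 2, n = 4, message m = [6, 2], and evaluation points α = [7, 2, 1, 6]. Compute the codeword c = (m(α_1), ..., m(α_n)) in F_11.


c = [9, 10, 8, 7]

Message polynomial: m(x) = 6 + 2·x (mod 11).
For each evaluation point α_i, compute m(α_i) mod 11:
  α_1 = 7: Horner steps 2 → 9, so m(7) = 9.
  α_2 = 2: Horner steps 2 → 10, so m(2) = 10.
  α_3 = 1: Horner steps 2 → 8, so m(1) = 8.
  α_4 = 6: Horner steps 2 → 7, so m(6) = 7.
Codeword c = [9, 10, 8, 7] ∈ F_11^4.


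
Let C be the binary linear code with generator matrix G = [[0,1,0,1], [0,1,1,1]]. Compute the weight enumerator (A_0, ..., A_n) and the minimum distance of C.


Weight distribution: A_0 = 1, A_1 = 1, A_2 = 1, A_3 = 1. Minimum distance d = 1.

Enumerate all 2^2 = 4 messages m ∈ F_2^2.
For each, compute codeword c = mG in F_2^4, then tally its weight.
  m = 00 → c = 0000, weight = 0.
  m = 10 → c = 0101, weight = 2.
  m = 01 → c = 0111, weight = 3.
  m = 11 → c = 0010, weight = 1.
Tally weights:
  weight 0: 1 codewords.
  weight 1: 1 codewords.
  weight 2: 1 codewords.
  weight 3: 1 codewords.
Minimum distance d = smallest w > 0 with A_w > 0 = 1.
Sanity: Σ A_w = 4 = 2^2 = 4 ✓.


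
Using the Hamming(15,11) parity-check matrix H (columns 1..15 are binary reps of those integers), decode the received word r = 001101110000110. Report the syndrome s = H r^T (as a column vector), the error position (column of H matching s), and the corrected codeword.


s = (1, 1, 0, 1)^T, error position = 13, corrected codeword c = 001101110000010

Compute s = H r^T mod 2 one row at a time:
  s_1 = 1 + 0 + 0 + 0 + 0 + 1 + 1 + 0 = 3 ≡ 1 (mod 2).
  s_2 = 1 + 0 + 1 + 1 + 0 + 1 + 1 + 0 = 5 ≡ 1 (mod 2).
  s_3 = 0 + 1 + 1 + 1 + 0 + 0 + 1 + 0 = 4 ≡ 0 (mod 2).
  s_4 = 0 + 1 + 0 + 1 + 0 + 0 + 1 + 0 = 3 ≡ 1 (mod 2).
s = (1, 1, 0, 1)^T — this equals column 13 of H (binary 1101), so error is at position 13.
Correct: flip bit 13 of r = 001101110000110 to get c = 001101110000010.


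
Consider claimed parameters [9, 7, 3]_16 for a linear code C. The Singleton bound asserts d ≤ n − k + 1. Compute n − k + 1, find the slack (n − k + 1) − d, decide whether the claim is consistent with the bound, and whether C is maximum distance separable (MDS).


Singleton RHS = n − k + 1 = 3, slack = 0, bound satisfied, MDS.

Singleton bound: d ≤ n − k + 1.
Here n = 9, k = 7, so n − k + 1 = 3.
Given d = 3, check d ≤ 3: YES.
Slack = (n − k + 1) − d = 0.
The code is MDS (slack = 0).
Description: the claimed parameters are [9, 7, 3]_16; such a code would be MDS (meets Singleton bound).


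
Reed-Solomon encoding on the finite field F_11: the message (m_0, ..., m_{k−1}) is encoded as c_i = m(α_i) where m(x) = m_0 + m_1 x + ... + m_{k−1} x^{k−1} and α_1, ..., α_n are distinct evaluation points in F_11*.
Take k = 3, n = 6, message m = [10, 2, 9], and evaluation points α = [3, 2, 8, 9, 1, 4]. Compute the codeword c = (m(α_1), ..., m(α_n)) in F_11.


c = [9, 6, 8, 9, 10, 8]

Message polynomial: m(x) = 10 + 2·x + 9·x^2 (mod 11).
For each evaluation point α_i, compute m(α_i) mod 11:
  α_1 = 3: Horner steps 9 → 7 → 9, so m(3) = 9.
  α_2 = 2: Horner steps 9 → 9 → 6, so m(2) = 6.
  α_3 = 8: Horner steps 9 → 8 → 8, so m(8) = 8.
  α_4 = 9: Horner steps 9 → 6 → 9, so m(9) = 9.
  α_5 = 1: Horner steps 9 → 0 → 10, so m(1) = 10.
  α_6 = 4: Horner steps 9 → 5 → 8, so m(4) = 8.
Codeword c = [9, 6, 8, 9, 10, 8] ∈ F_11^6.


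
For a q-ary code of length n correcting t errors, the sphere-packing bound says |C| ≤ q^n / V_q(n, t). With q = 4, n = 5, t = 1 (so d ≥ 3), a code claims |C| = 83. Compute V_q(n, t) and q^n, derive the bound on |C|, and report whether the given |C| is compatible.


V_q(n, t) = 16, q^n = 1024, Hamming bound = 64, |C| = 83 > bound (violated).

Step 1: Compute V_q(n, t) = Σ_{j=0}^1 C(n, j) (q−1)^j.
  j = 0: C(5,0)·(3)^0 = 1·1 = 1.
  j = 1: C(5,1)·(3)^1 = 5·3 = 15.
  V_q(n, t) = 1 + 15 = 16.
Step 2: q^n = 4^5 = 1024.
Step 3: Hamming bound ⌊q^n / V_q(n,t)⌋ = ⌊1024/16⌋ = 64.
Step 4: Compare |C| = 83 to 64: violated.
The claimed |C| lies above the Hamming bound, so no 4-ary code of length 5 with d ≥ 3 can have 83 codewords.


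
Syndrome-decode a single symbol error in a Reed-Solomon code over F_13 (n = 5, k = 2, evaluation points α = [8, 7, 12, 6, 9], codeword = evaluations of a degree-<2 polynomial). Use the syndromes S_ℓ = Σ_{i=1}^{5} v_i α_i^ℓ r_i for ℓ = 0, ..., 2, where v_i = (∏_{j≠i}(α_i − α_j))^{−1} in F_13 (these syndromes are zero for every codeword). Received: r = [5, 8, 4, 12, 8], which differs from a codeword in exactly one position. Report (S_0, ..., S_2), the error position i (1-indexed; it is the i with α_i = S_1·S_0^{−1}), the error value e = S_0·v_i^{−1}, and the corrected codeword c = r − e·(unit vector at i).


S = (2, 1, 7), error at position 2, error magnitude e = 6, c = [5, 2, 4, 12, 8].

Step 1: column multipliers v_i = (∏_{j≠i}(α_i − α_j))^{−1} mod 13.
  i = 1 (α = 8): (8−7)(8−12)(8−6)(8−9) = 1·(−4)·2·(−1) = 8 ≡ 8, so v_1 = 8^{−1} = 5 (mod 13).
  i = 2 (α = 7): (7−8)(7−12)(7−6)(7−9) = (−1)·(−5)·1·(−2) = −10 ≡ 3, so v_2 = 3^{−1} = 9 (mod 13).
  i = 3 (α = 12): (12−8)(12−7)(12−6)(12−9) = 4·5·6·3 = 360 ≡ 9, so v_3 = 9^{−1} = 3 (mod 13).
  i = 4 (α = 6): (6−8)(6−7)(6−12)(6−9) = (−2)·(−1)·(−6)·(−3) = 36 ≡ 10, so v_4 = 10^{−1} = 4 (mod 13).
  i = 5 (α = 9): (9−8)(9−7)(9−12)(9−6) = 1·2·(−3)·3 = −18 ≡ 8, so v_5 = 8^{−1} = 5 (mod 13).
  v = [5, 9, 3, 4, 5].
Step 2: syndromes of r = [5, 8, 4, 12, 8] (all sums mod 13).
  S_0 = Σ v_i r_i = 5·5 + 9·8 + 3·4 + 4·12 + 5·8 = 197 ≡ 2.
  S_1 = Σ v_i α_i r_i = 5·8·5 + 9·7·8 + 3·12·4 + 4·6·12 + 5·9·8 = 1496 ≡ 1.
  α_i^2 mod 13 = [12, 10, 1, 10, 3].
  S_2 = Σ v_i α_i^2 r_i = 5·12·5 + 9·10·8 + 3·1·4 + 4·10·12 + 5·3·8 = 1632 ≡ 7.
  S = (2, 1, 7) ≠ 0, so r is not a codeword (an error is present).
Step 3: locate the error. For a single error e at position i, S_ℓ = v_i·e·α_i^ℓ, so α_err = S_1/S_0.
  S_0^{−1} = 2^{−1} = 7 (mod 13), so α_err = 1·7 = 7 ≡ 7 = α_2. Error position i = 2.
  Consistency check: S_2/S_1 = 7·1 = 7 ≡ 7 = α_err ✓ (single-error assumption holds).
Step 4: error magnitude e = S_0/v_2 = S_0·∏_{j≠2}(α_2 − α_j) = 2·3 = 6 ≡ 6 (mod 13).
Step 5: correct position 2: c_2 = r_2 − e = 8 − 6 ≡ 2 (mod 13). Hence c = [5, 2, 4, 12, 8].
  Check: interpolating c through the α_i gives m(x) = 7 + 3·x (degree < 2) with m(α_i) = c_i for every i, so c is indeed a codeword.


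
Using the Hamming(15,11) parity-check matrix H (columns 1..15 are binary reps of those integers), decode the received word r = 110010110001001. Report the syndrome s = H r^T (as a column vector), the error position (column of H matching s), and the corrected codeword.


s = (1, 0, 1, 0)^T, error position = 10, corrected codeword c = 110010110101001

Compute s = H r^T mod 2 one row at a time:
  s_1 = 1 + 0 + 0 + 0 + 1 + 0 + 0 + 1 = 3 ≡ 1 (mod 2).
  s_2 = 0 + 1 + 0 + 1 + 1 + 0 + 0 + 1 = 4 ≡ 0 (mod 2).
  s_3 = 1 + 0 + 0 + 1 + 0 + 0 + 0 + 1 = 3 ≡ 1 (mod 2).
  s_4 = 1 + 0 + 1 + 1 + 0 + 0 + 0 + 1 = 4 ≡ 0 (mod 2).
s = (1, 0, 1, 0)^T — this equals column 10 of H (binary 1010), so error is at position 10.
Correct: flip bit 10 of r = 110010110001001 to get c = 110010110101001.


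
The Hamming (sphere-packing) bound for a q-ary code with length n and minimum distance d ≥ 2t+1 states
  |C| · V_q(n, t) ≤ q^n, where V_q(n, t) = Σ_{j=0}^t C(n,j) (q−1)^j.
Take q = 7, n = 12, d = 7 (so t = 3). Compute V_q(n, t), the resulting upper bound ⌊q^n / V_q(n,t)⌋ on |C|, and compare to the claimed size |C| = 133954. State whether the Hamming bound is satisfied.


V_q(n, t) = 49969, q^n = 13841287201, Hamming bound = 276997, |C| = 133954 ≤ bound (satisfied).

Step 1: Compute V_q(n, t) = Σ_{j=0}^3 C(n, j) (q−1)^j.
  j = 0: C(12,0)·(6)^0 = 1·1 = 1.
  j = 1: C(12,1)·(6)^1 = 12·6 = 72.
  j = 2: C(12,2)·(6)^2 = 66·36 = 2376.
  j = 3: C(12,3)·(6)^3 = 220·216 = 47520.
  V_q(n, t) = 1 + 72 + 2376 + 47520 = 49969.
Step 2: q^n = 7^12 = 13841287201.
Step 3: Hamming bound ⌊q^n / V_q(n,t)⌋ = ⌊13841287201/49969⌋ = 276997.
Step 4: Compare |C| = 133954 to 276997: satisfied.
The claimed |C| lies below the Hamming bound.


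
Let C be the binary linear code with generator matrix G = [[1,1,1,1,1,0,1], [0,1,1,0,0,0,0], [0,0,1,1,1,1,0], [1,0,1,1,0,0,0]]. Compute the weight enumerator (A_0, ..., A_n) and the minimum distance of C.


Weight distribution: A_0 = 1, A_2 = 1, A_3 = 6, A_4 = 5, A_5 = 2, A_6 = 1. Minimum distance d = 2.

Enumerate all 2^4 = 16 messages m ∈ F_2^4.
For each, compute codeword c = mG in F_2^7, then tally its weight.
  m = 0000 → c = 0000000, weight = 0.
  m = 1000 → c = 1111101, weight = 6.
  m = 0100 → c = 0110000, weight = 2.
  m = 1100 → c = 1001101, weight = 4.
  m = 0010 → c = 0011110, weight = 4.
  m = 1010 → c = 1100011, weight = 4.
  m = 0110 → c = 0101110, weight = 4.
  m = 1110 → c = 1010011, weight = 4.
  m = 0001 → c = 1011000, weight = 3.
  m = 1001 → c = 0100101, weight = 3.
  m = 0101 → c = 1101000, weight = 3.
  m = 1101 → c = 0010101, weight = 3.
  m = 0011 → c = 1000110, weight = 3.
  m = 1011 → c = 0111011, weight = 5.
  m = 0111 → c = 1110110, weight = 5.
  m = 1111 → c = 0001011, weight = 3.
Tally weights:
  weight 0: 1 codewords.
  weight 2: 1 codewords.
  weight 3: 6 codewords.
  weight 4: 5 codewords.
  weight 5: 2 codewords.
  weight 6: 1 codewords.
Minimum distance d = smallest w > 0 with A_w > 0 = 2.
Sanity: Σ A_w = 16 = 2^4 = 16 ✓.


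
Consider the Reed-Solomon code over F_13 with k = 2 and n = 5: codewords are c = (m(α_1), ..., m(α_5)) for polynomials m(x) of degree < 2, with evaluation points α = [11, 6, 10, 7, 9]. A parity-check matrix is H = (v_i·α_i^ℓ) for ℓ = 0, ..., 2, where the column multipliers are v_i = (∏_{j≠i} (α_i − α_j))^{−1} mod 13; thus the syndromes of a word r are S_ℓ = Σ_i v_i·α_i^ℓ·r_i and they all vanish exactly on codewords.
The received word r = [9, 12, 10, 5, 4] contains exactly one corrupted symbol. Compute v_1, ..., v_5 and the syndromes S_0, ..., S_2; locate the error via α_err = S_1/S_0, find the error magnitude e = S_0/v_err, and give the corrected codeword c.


S = (6, 1, 11), error at position 1, error magnitude e = 6, c = [3, 12, 10, 5, 4].

Step 1: column multipliers v_i = (∏_{j≠i}(α_i − α_j))^{−1} mod 13.
  i = 1 (α = 11): (11−6)(11−10)(11−7)(11−9) = 5·1·4·2 = 40 ≡ 1, so v_1 = 1^{−1} = 1 (mod 13).
  i = 2 (α = 6): (6−11)(6−10)(6−7)(6−9) = (−5)·(−4)·(−1)·(−3) = 60 ≡ 8, so v_2 = 8^{−1} = 5 (mod 13).
  i = 3 (α = 10): (10−11)(10−6)(10−7)(10−9) = (−1)·4·3·1 = −12 ≡ 1, so v_3 = 1^{−1} = 1 (mod 13).
  i = 4 (α = 7): (7−11)(7−6)(7−10)(7−9) = (−4)·1·(−3)·(−2) = −24 ≡ 2, so v_4 = 2^{−1} = 7 (mod 13).
  i = 5 (α = 9): (9−11)(9−6)(9−10)(9−7) = (−2)·3·(−1)·2 = 12 ≡ 12, so v_5 = 12^{−1} = 12 (mod 13).
  v = [1, 5, 1, 7, 12].
Step 2: syndromes of r = [9, 12, 10, 5, 4] (all sums mod 13).
  S_0 = Σ v_i r_i = 1·9 + 5·12 + 1·10 + 7·5 + 12·4 = 162 ≡ 6.
  S_1 = Σ v_i α_i r_i = 1·11·9 + 5·6·12 + 1·10·10 + 7·7·5 + 12·9·4 = 1236 ≡ 1.
  α_i^2 mod 13 = [4, 10, 9, 10, 3].
  S_2 = Σ v_i α_i^2 r_i = 1·4·9 + 5·10·12 + 1·9·10 + 7·10·5 + 12·3·4 = 1220 ≡ 11.
  S = (6, 1, 11) ≠ 0, so r is not a codeword (an error is present).
Step 3: locate the error. For a single error e at position i, S_ℓ = v_i·e·α_i^ℓ, so α_err = S_1/S_0.
  S_0^{−1} = 6^{−1} = 11 (mod 13), so α_err = 1·11 = 11 ≡ 11 = α_1. Error position i = 1.
  Consistency check: S_2/S_1 = 11·1 = 11 ≡ 11 = α_err ✓ (single-error assumption holds).
Step 4: error magnitude e = S_0/v_1 = S_0·∏_{j≠1}(α_1 − α_j) = 6·1 = 6 ≡ 6 (mod 13).
Step 5: correct position 1: c_1 = r_1 − e = 9 − 6 ≡ 3 (mod 13). Hence c = [3, 12, 10, 5, 4].
  Check: interpolating c through the α_i gives m(x) = 2 + 6·x (degree < 2) with m(α_i) = c_i for every i, so c is indeed a codeword.


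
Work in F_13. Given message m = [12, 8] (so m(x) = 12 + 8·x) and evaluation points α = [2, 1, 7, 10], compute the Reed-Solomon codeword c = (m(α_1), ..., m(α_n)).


c = [2, 7, 3, 1]

Message polynomial: m(x) = 12 + 8·x (mod 13).
For each evaluation point α_i, compute m(α_i) mod 13:
  α_1 = 2: Horner steps 8 → 2, so m(2) = 2.
  α_2 = 1: Horner steps 8 → 7, so m(1) = 7.
  α_3 = 7: Horner steps 8 → 3, so m(7) = 3.
  α_4 = 10: Horner steps 8 → 1, so m(10) = 1.
Codeword c = [2, 7, 3, 1] ∈ F_13^4.


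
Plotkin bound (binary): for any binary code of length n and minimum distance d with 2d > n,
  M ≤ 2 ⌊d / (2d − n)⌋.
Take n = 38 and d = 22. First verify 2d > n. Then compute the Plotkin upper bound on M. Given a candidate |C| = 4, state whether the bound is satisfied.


Plotkin bound M ≤ 6; given |C| = 4 ≤ bound (satisfied).

Check applicability: 2d = 44, n = 38.
2d − n = 6 > 0, so Plotkin applies.
Compute d/(2d−n) = 22/6 ≈ 3.6667.
⌊d/(2d−n)⌋ = 3.
Plotkin bound: M ≤ 2·3 = 6.
Given |C| = 4, check: satisfied.
This |C| is below the Plotkin bound.


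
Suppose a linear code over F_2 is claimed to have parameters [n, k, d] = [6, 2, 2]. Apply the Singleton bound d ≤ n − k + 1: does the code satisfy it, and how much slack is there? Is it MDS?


Singleton RHS = n − k + 1 = 5, slack = 3, bound satisfied, not MDS.

Singleton bound: d ≤ n − k + 1.
Here n = 6, k = 2, so n − k + 1 = 5.
Given d = 2, check d ≤ 5: YES.
Slack = (n − k + 1) − d = 3.
The code is NOT MDS (slack = 3 > 0).
Description: the claimed parameters are [6, 2, 2]_2; such a code would be non-MDS.


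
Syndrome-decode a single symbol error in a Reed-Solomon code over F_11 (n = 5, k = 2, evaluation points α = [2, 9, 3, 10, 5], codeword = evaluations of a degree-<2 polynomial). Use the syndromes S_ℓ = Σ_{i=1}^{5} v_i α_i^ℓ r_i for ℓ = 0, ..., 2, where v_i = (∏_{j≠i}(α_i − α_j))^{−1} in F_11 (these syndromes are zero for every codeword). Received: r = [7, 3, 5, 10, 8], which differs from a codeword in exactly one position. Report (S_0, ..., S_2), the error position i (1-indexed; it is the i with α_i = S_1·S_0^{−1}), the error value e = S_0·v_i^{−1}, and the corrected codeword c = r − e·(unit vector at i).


S = (3, 6, 1), error at position 1, error magnitude e = 9, c = [9, 3, 5, 10, 8].

Step 1: column multipliers v_i = (∏_{j≠i}(α_i − α_j))^{−1} mod 11.
  i = 1 (α = 2): (2−9)(2−3)(2−10)(2−5) = (−7)·(−1)·(−8)·(−3) = 168 ≡ 3, so v_1 = 3^{−1} = 4 (mod 11).
  i = 2 (α = 9): (9−2)(9−3)(9−10)(9−5) = 7·6·(−1)·4 = −168 ≡ 8, so v_2 = 8^{−1} = 7 (mod 11).
  i = 3 (α = 3): (3−2)(3−9)(3−10)(3−5) = 1·(−6)·(−7)·(−2) = −84 ≡ 4, so v_3 = 4^{−1} = 3 (mod 11).
  i = 4 (α = 10): (10−2)(10−9)(10−3)(10−5) = 8·1·7·5 = 280 ≡ 5, so v_4 = 5^{−1} = 9 (mod 11).
  i = 5 (α = 5): (5−2)(5−9)(5−3)(5−10) = 3·(−4)·2·(−5) = 120 ≡ 10, so v_5 = 10^{−1} = 10 (mod 11).
  v = [4, 7, 3, 9, 10].
Step 2: syndromes of r = [7, 3, 5, 10, 8] (all sums mod 11).
  S_0 = Σ v_i r_i = 4·7 + 7·3 + 3·5 + 9·10 + 10·8 = 234 ≡ 3.
  S_1 = Σ v_i α_i r_i = 4·2·7 + 7·9·3 + 3·3·5 + 9·10·10 + 10·5·8 = 1590 ≡ 6.
  α_i^2 mod 11 = [4, 4, 9, 1, 3].
  S_2 = Σ v_i α_i^2 r_i = 4·4·7 + 7·4·3 + 3·9·5 + 9·1·10 + 10·3·8 = 661 ≡ 1.
  S = (3, 6, 1) ≠ 0, so r is not a codeword (an error is present).
Step 3: locate the error. For a single error e at position i, S_ℓ = v_i·e·α_i^ℓ, so α_err = S_1/S_0.
  S_0^{−1} = 3^{−1} = 4 (mod 11), so α_err = 6·4 = 24 ≡ 2 = α_1. Error position i = 1.
  Consistency check: S_2/S_1 = 1·2 = 2 ≡ 2 = α_err ✓ (single-error assumption holds).
Step 4: error magnitude e = S_0/v_1 = S_0·∏_{j≠1}(α_1 − α_j) = 3·3 = 9 ≡ 9 (mod 11).
Step 5: correct position 1: c_1 = r_1 − e = 7 − 9 ≡ 9 (mod 11). Hence c = [9, 3, 5, 10, 8].
  Check: interpolating c through the α_i gives m(x) = 6 + 7·x (degree < 2) with m(α_i) = c_i for every i, so c is indeed a codeword.


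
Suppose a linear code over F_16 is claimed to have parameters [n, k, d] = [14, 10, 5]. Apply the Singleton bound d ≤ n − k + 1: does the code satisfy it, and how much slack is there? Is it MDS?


Singleton RHS = n − k + 1 = 5, slack = 0, bound satisfied, MDS.

Singleton bound: d ≤ n − k + 1.
Here n = 14, k = 10, so n − k + 1 = 5.
Given d = 5, check d ≤ 5: YES.
Slack = (n − k + 1) − d = 0.
The code is MDS (slack = 0).
Description: the claimed parameters are [14, 10, 5]_16; such a code would be MDS (meets Singleton bound).


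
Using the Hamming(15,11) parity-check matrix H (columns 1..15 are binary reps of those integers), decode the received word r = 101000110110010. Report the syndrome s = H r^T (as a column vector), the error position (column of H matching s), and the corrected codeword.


s = (0, 0, 1, 0)^T, error position = 2, corrected codeword c = 111000110110010

Compute s = H r^T mod 2 one row at a time:
  s_1 = 1 + 0 + 1 + 1 + 0 + 0 + 1 + 0 = 4 ≡ 0 (mod 2).
  s_2 = 0 + 0 + 0 + 1 + 0 + 0 + 1 + 0 = 2 ≡ 0 (mod 2).
  s_3 = 0 + 1 + 0 + 1 + 1 + 1 + 1 + 0 = 5 ≡ 1 (mod 2).
  s_4 = 1 + 1 + 0 + 1 + 0 + 1 + 0 + 0 = 4 ≡ 0 (mod 2).
s = (0, 0, 1, 0)^T — this equals column 2 of H (binary 0010), so error is at position 2.
Correct: flip bit 2 of r = 101000110110010 to get c = 111000110110010.


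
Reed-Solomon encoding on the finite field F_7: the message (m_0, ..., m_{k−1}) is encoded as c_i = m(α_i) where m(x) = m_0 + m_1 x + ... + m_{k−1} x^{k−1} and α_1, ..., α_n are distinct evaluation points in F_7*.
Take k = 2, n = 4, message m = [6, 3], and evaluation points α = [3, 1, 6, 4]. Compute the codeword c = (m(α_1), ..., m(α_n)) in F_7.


c = [1, 2, 3, 4]

Message polynomial: m(x) = 6 + 3·x (mod 7).
For each evaluation point α_i, compute m(α_i) mod 7:
  α_1 = 3: Horner steps 3 → 1, so m(3) = 1.
  α_2 = 1: Horner steps 3 → 2, so m(1) = 2.
  α_3 = 6: Horner steps 3 → 3, so m(6) = 3.
  α_4 = 4: Horner steps 3 → 4, so m(4) = 4.
Codeword c = [1, 2, 3, 4] ∈ F_7^4.


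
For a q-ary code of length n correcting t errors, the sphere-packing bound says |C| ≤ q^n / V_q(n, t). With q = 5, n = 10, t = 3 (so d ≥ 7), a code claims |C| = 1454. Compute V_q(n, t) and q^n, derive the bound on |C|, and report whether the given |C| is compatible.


V_q(n, t) = 8441, q^n = 9765625, Hamming bound = 1156, |C| = 1454 > bound (violated).

Step 1: Compute V_q(n, t) = Σ_{j=0}^3 C(n, j) (q−1)^j.
  j = 0: C(10,0)·(4)^0 = 1·1 = 1.
  j = 1: C(10,1)·(4)^1 = 10·4 = 40.
  j = 2: C(10,2)·(4)^2 = 45·16 = 720.
  j = 3: C(10,3)·(4)^3 = 120·64 = 7680.
  V_q(n, t) = 1 + 40 + 720 + 7680 = 8441.
Step 2: q^n = 5^10 = 9765625.
Step 3: Hamming bound ⌊q^n / V_q(n,t)⌋ = ⌊9765625/8441⌋ = 1156.
Step 4: Compare |C| = 1454 to 1156: violated.
The claimed |C| lies above the Hamming bound, so no 5-ary code of length 10 with d ≥ 7 can have 1454 codewords.


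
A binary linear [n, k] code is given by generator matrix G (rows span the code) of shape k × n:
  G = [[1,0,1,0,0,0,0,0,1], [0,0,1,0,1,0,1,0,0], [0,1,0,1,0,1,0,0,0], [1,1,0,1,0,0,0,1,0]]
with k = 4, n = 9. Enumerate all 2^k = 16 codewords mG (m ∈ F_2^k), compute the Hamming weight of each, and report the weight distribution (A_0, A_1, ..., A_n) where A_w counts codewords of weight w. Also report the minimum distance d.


Weight distribution: A_0 = 1, A_3 = 4, A_4 = 3, A_5 = 2, A_6 = 4, A_7 = 2. Minimum distance d = 3.

Enumerate all 2^4 = 16 messages m ∈ F_2^4.
For each, compute codeword c = mG in F_2^9, then tally its weight.
  m = 0000 → c = 000000000, weight = 0.
  m = 1000 → c = 101000001, weight = 3.
  m = 0100 → c = 001010100, weight = 3.
  m = 1100 → c = 100010101, weight = 4.
  m = 0010 → c = 010101000, weight = 3.
  m = 1010 → c = 111101001, weight = 6.
  m = 0110 → c = 011111100, weight = 6.
  m = 1110 → c = 110111101, weight = 7.
  m = 0001 → c = 110100010, weight = 4.
  m = 1001 → c = 011100011, weight = 5.
  m = 0101 → c = 111110110, weight = 7.
  m = 1101 → c = 010110111, weight = 6.
  m = 0011 → c = 100001010, weight = 3.
  m = 1011 → c = 001001011, weight = 4.
  m = 0111 → c = 101011110, weight = 6.
  m = 1111 → c = 000011111, weight = 5.
Tally weights:
  weight 0: 1 codewords.
  weight 3: 4 codewords.
  weight 4: 3 codewords.
  weight 5: 2 codewords.
  weight 6: 4 codewords.
  weight 7: 2 codewords.
Minimum distance d = smallest w > 0 with A_w > 0 = 3.
Sanity: Σ A_w = 16 = 2^4 = 16 ✓.


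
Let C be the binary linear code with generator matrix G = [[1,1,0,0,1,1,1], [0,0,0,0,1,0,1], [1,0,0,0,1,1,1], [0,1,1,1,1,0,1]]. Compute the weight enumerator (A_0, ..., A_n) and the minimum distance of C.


Weight distribution: A_0 = 1, A_1 = 1, A_2 = 3, A_3 = 3, A_4 = 3, A_5 = 3, A_6 = 1, A_7 = 1. Minimum distance d = 1.

Enumerate all 2^4 = 16 messages m ∈ F_2^4.
For each, compute codeword c = mG in F_2^7, then tally its weight.
  m = 0000 → c = 0000000, weight = 0.
  m = 1000 → c = 1100111, weight = 5.
  m = 0100 → c = 0000101, weight = 2.
  m = 1100 → c = 1100010, weight = 3.
  m = 0010 → c = 1000111, weight = 4.
  m = 1010 → c = 0100000, weight = 1.
  m = 0110 → c = 1000010, weight = 2.
  m = 1110 → c = 0100101, weight = 3.
  m = 0001 → c = 0111101, weight = 5.
  m = 1001 → c = 1011010, weight = 4.
  m = 0101 → c = 0111000, weight = 3.
  m = 1101 → c = 1011111, weight = 6.
  m = 0011 → c = 1111010, weight = 5.
  m = 1011 → c = 0011101, weight = 4.
  m = 0111 → c = 1111111, weight = 7.
  m = 1111 → c = 0011000, weight = 2.
Tally weights:
  weight 0: 1 codewords.
  weight 1: 1 codewords.
  weight 2: 3 codewords.
  weight 3: 3 codewords.
  weight 4: 3 codewords.
  weight 5: 3 codewords.
  weight 6: 1 codewords.
  weight 7: 1 codewords.
Minimum distance d = smallest w > 0 with A_w > 0 = 1.
Sanity: Σ A_w = 16 = 2^4 = 16 ✓.


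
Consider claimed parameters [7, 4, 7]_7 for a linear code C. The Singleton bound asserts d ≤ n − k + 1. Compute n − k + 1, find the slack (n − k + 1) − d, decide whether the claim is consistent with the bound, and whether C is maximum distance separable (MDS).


Singleton RHS = n − k + 1 = 4, slack = -3, bound violated (no such code; not MDS).

Singleton bound: d ≤ n − k + 1.
Here n = 7, k = 4, so n − k + 1 = 4.
Given d = 7, check d ≤ 4: NO.
Slack = (n − k + 1) − d = -3.
The slack is negative: d = 7 exceeds n − k + 1 = 4 by 3, so the Singleton bound is violated and no linear [7, 4, 7]_7 code can exist. In particular it is not MDS (MDS requires d = n − k + 1 exactly).
Description: the claimed parameters are [7, 4, 7]_7; such a code would be impossible (violates the Singleton bound).


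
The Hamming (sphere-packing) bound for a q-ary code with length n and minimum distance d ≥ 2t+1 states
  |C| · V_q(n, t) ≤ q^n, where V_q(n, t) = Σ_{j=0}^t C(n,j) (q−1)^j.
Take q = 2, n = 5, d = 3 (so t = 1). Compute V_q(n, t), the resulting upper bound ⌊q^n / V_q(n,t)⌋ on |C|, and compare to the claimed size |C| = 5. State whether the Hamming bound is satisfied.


V_q(n, t) = 6, q^n = 32, Hamming bound = 5, |C| = 5 ≤ bound (satisfied).

Step 1: Compute V_q(n, t) = Σ_{j=0}^1 C(n, j) (q−1)^j.
  j = 0: C(5,0)·(1)^0 = 1·1 = 1.
  j = 1: C(5,1)·(1)^1 = 5·1 = 5.
  V_q(n, t) = 1 + 5 = 6.
Step 2: q^n = 2^5 = 32.
Step 3: Hamming bound ⌊q^n / V_q(n,t)⌋ = ⌊32/6⌋ = 5.
Step 4: Compare |C| = 5 to 5: satisfied.
The claimed |C| lies at the Hamming bound (tight).


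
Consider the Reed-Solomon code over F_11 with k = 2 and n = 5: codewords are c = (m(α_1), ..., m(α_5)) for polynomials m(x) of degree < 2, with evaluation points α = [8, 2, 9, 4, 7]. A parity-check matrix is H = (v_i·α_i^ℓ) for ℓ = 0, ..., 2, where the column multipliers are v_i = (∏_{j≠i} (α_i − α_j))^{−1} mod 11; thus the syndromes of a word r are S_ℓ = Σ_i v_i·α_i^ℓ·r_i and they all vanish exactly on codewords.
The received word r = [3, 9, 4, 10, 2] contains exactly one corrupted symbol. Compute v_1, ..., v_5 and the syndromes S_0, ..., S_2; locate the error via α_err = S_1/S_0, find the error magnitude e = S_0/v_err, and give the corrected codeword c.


S = (6, 1, 2), error at position 2, error magnitude e = 1, c = [3, 8, 4, 10, 2].

Step 1: column multipliers v_i = (∏_{j≠i}(α_i − α_j))^{−1} mod 11.
  i = 1 (α = 8): (8−2)(8−9)(8−4)(8−7) = 6·(−1)·4·1 = −24 ≡ 9, so v_1 = 9^{−1} = 5 (mod 11).
  i = 2 (α = 2): (2−8)(2−9)(2−4)(2−7) = (−6)·(−7)·(−2)·(−5) = 420 ≡ 2, so v_2 = 2^{−1} = 6 (mod 11).
  i = 3 (α = 9): (9−8)(9−2)(9−4)(9−7) = 1·7·5·2 = 70 ≡ 4, so v_3 = 4^{−1} = 3 (mod 11).
  i = 4 (α = 4): (4−8)(4−2)(4−9)(4−7) = (−4)·2·(−5)·(−3) = −120 ≡ 1, so v_4 = 1^{−1} = 1 (mod 11).
  i = 5 (α = 7): (7−8)(7−2)(7−9)(7−4) = (−1)·5·(−2)·3 = 30 ≡ 8, so v_5 = 8^{−1} = 7 (mod 11).
  v = [5, 6, 3, 1, 7].
Step 2: syndromes of r = [3, 9, 4, 10, 2] (all sums mod 11).
  S_0 = Σ v_i r_i = 5·3 + 6·9 + 3·4 + 1·10 + 7·2 = 105 ≡ 6.
  S_1 = Σ v_i α_i r_i = 5·8·3 + 6·2·9 + 3·9·4 + 1·4·10 + 7·7·2 = 474 ≡ 1.
  α_i^2 mod 11 = [9, 4, 4, 5, 5].
  S_2 = Σ v_i α_i^2 r_i = 5·9·3 + 6·4·9 + 3·4·4 + 1·5·10 + 7·5·2 = 519 ≡ 2.
  S = (6, 1, 2) ≠ 0, so r is not a codeword (an error is present).
Step 3: locate the error. For a single error e at position i, S_ℓ = v_i·e·α_i^ℓ, so α_err = S_1/S_0.
  S_0^{−1} = 6^{−1} = 2 (mod 11), so α_err = 1·2 = 2 ≡ 2 = α_2. Error position i = 2.
  Consistency check: S_2/S_1 = 2·1 = 2 ≡ 2 = α_err ✓ (single-error assumption holds).
Step 4: error magnitude e = S_0/v_2 = S_0·∏_{j≠2}(α_2 − α_j) = 6·2 = 12 ≡ 1 (mod 11).
Step 5: correct position 2: c_2 = r_2 − e = 9 − 1 ≡ 8 (mod 11). Hence c = [3, 8, 4, 10, 2].
  Check: interpolating c through the α_i gives m(x) = 6 + 1·x (degree < 2) with m(α_i) = c_i for every i, so c is indeed a codeword.


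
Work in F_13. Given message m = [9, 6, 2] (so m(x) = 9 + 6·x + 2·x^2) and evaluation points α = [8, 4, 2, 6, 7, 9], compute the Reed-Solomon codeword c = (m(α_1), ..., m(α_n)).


c = [3, 0, 3, 0, 6, 4]

Message polynomial: m(x) = 9 + 6·x + 2·x^2 (mod 13).
For each evaluation point α_i, compute m(α_i) mod 13:
  α_1 = 8: Horner steps 2 → 9 → 3, so m(8) = 3.
  α_2 = 4: Horner steps 2 → 1 → 0, so m(4) = 0.
  α_3 = 2: Horner steps 2 → 10 → 3, so m(2) = 3.
  α_4 = 6: Horner steps 2 → 5 → 0, so m(6) = 0.
  α_5 = 7: Horner steps 2 → 7 → 6, so m(7) = 6.
  α_6 = 9: Horner steps 2 → 11 → 4, so m(9) = 4.
Codeword c = [3, 0, 3, 0, 6, 4] ∈ F_13^6.


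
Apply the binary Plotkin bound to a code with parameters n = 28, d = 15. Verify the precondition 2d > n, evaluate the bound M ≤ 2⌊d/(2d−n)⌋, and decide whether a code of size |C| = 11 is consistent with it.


Plotkin bound M ≤ 14; given |C| = 11 ≤ bound (satisfied).

Check applicability: 2d = 30, n = 28.
2d − n = 2 > 0, so Plotkin applies.
Compute d/(2d−n) = 15/2 ≈ 7.5000.
⌊d/(2d−n)⌋ = 7.
Plotkin bound: M ≤ 2·7 = 14.
Given |C| = 11, check: satisfied.
This |C| is below the Plotkin bound.


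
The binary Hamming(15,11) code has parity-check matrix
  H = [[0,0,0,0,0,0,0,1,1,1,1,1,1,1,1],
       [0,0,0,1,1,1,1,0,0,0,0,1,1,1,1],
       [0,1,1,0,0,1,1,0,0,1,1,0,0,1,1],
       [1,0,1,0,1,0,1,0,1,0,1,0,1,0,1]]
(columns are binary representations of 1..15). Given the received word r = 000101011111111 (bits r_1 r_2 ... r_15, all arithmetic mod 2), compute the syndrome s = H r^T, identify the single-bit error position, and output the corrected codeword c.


s = (0, 0, 1, 0)^T, error position = 2, corrected codeword c = 010101011111111

Compute s = H r^T mod 2 one row at a time:
  s_1 = 1 + 1 + 1 + 1 + 1 + 1 + 1 + 1 = 8 ≡ 0 (mod 2).
  s_2 = 1 + 0 + 1 + 0 + 1 + 1 + 1 + 1 = 6 ≡ 0 (mod 2).
  s_3 = 0 + 0 + 1 + 0 + 1 + 1 + 1 + 1 = 5 ≡ 1 (mod 2).
  s_4 = 0 + 0 + 0 + 0 + 1 + 1 + 1 + 1 = 4 ≡ 0 (mod 2).
s = (0, 0, 1, 0)^T — this equals column 2 of H (binary 0010), so error is at position 2.
Correct: flip bit 2 of r = 000101011111111 to get c = 010101011111111.


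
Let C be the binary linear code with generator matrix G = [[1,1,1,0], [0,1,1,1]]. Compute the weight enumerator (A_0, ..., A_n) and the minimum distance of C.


Weight distribution: A_0 = 1, A_2 = 1, A_3 = 2. Minimum distance d = 2.

Enumerate all 2^2 = 4 messages m ∈ F_2^2.
For each, compute codeword c = mG in F_2^4, then tally its weight.
  m = 00 → c = 0000, weight = 0.
  m = 10 → c = 1110, weight = 3.
  m = 01 → c = 0111, weight = 3.
  m = 11 → c = 1001, weight = 2.
Tally weights:
  weight 0: 1 codewords.
  weight 2: 1 codewords.
  weight 3: 2 codewords.
Minimum distance d = smallest w > 0 with A_w > 0 = 2.
Sanity: Σ A_w = 4 = 2^2 = 4 ✓.


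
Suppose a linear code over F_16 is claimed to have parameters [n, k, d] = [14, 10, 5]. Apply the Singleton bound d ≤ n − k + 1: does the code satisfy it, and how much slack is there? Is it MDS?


Singleton RHS = n − k + 1 = 5, slack = 0, bound satisfied, MDS.

Singleton bound: d ≤ n − k + 1.
Here n = 14, k = 10, so n − k + 1 = 5.
Given d = 5, check d ≤ 5: YES.
Slack = (n − k + 1) − d = 0.
The code is MDS (slack = 0).
Description: the claimed parameters are [14, 10, 5]_16; such a code would be MDS (meets Singleton bound).


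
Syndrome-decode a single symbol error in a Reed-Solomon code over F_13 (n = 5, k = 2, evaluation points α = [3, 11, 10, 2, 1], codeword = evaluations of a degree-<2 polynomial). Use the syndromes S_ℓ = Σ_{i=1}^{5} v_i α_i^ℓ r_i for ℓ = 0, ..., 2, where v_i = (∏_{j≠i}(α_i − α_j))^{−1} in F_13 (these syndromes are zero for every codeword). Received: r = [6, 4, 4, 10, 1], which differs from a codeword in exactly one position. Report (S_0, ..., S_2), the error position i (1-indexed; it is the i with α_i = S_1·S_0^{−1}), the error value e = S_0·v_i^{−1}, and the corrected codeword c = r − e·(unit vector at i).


S = (6, 1, 11), error at position 2, error magnitude e = 4, c = [6, 0, 4, 10, 1].

Step 1: column multipliers v_i = (∏_{j≠i}(α_i − α_j))^{−1} mod 13.
  i = 1 (α = 3): (3−11)(3−10)(3−2)(3−1) = (−8)·(−7)·1·2 = 112 ≡ 8, so v_1 = 8^{−1} = 5 (mod 13).
  i = 2 (α = 11): (11−3)(11−10)(11−2)(11−1) = 8·1·9·10 = 720 ≡ 5, so v_2 = 5^{−1} = 8 (mod 13).
  i = 3 (α = 10): (10−3)(10−11)(10−2)(10−1) = 7·(−1)·8·9 = −504 ≡ 3, so v_3 = 3^{−1} = 9 (mod 13).
  i = 4 (α = 2): (2−3)(2−11)(2−10)(2−1) = (−1)·(−9)·(−8)·1 = −72 ≡ 6, so v_4 = 6^{−1} = 11 (mod 13).
  i = 5 (α = 1): (1−3)(1−11)(1−10)(1−2) = (−2)·(−10)·(−9)·(−1) = 180 ≡ 11, so v_5 = 11^{−1} = 6 (mod 13).
  v = [5, 8, 9, 11, 6].
Step 2: syndromes of r = [6, 4, 4, 10, 1] (all sums mod 13).
  S_0 = Σ v_i r_i = 5·6 + 8·4 + 9·4 + 11·10 + 6·1 = 214 ≡ 6.
  S_1 = Σ v_i α_i r_i = 5·3·6 + 8·11·4 + 9·10·4 + 11·2·10 + 6·1·1 = 1028 ≡ 1.
  α_i^2 mod 13 = [9, 4, 9, 4, 1].
  S_2 = Σ v_i α_i^2 r_i = 5·9·6 + 8·4·4 + 9·9·4 + 11·4·10 + 6·1·1 = 1168 ≡ 11.
  S = (6, 1, 11) ≠ 0, so r is not a codeword (an error is present).
Step 3: locate the error. For a single error e at position i, S_ℓ = v_i·e·α_i^ℓ, so α_err = S_1/S_0.
  S_0^{−1} = 6^{−1} = 11 (mod 13), so α_err = 1·11 = 11 ≡ 11 = α_2. Error position i = 2.
  Consistency check: S_2/S_1 = 11·1 = 11 ≡ 11 = α_err ✓ (single-error assumption holds).
Step 4: error magnitude e = S_0/v_2 = S_0·∏_{j≠2}(α_2 − α_j) = 6·5 = 30 ≡ 4 (mod 13).
Step 5: correct position 2: c_2 = r_2 − e = 4 − 4 ≡ 0 (mod 13). Hence c = [6, 0, 4, 10, 1].
  Check: interpolating c through the α_i gives m(x) = 5 + 9·x (degree < 2) with m(α_i) = c_i for every i, so c is indeed a codeword.


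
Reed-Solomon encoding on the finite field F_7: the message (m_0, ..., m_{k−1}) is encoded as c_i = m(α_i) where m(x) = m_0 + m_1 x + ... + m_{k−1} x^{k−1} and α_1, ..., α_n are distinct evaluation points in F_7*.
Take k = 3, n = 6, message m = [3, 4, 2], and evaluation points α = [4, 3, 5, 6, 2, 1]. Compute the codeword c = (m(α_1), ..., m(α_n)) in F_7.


c = [2, 5, 3, 1, 5, 2]

Message polynomial: m(x) = 3 + 4·x + 2·x^2 (mod 7).
For each evaluation point α_i, compute m(α_i) mod 7:
  α_1 = 4: Horner steps 2 → 5 → 2, so m(4) = 2.
  α_2 = 3: Horner steps 2 → 3 → 5, so m(3) = 5.
  α_3 = 5: Horner steps 2 → 0 → 3, so m(5) = 3.
  α_4 = 6: Horner steps 2 → 2 → 1, so m(6) = 1.
  α_5 = 2: Horner steps 2 → 1 → 5, so m(2) = 5.
  α_6 = 1: Horner steps 2 → 6 → 2, so m(1) = 2.
Codeword c = [2, 5, 3, 1, 5, 2] ∈ F_7^6.


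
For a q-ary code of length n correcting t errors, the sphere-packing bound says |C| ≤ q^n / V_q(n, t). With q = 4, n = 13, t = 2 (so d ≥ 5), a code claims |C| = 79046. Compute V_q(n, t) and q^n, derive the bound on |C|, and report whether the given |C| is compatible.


V_q(n, t) = 742, q^n = 67108864, Hamming bound = 90443, |C| = 79046 ≤ bound (satisfied).

Step 1: Compute V_q(n, t) = Σ_{j=0}^2 C(n, j) (q−1)^j.
  j = 0: C(13,0)·(3)^0 = 1·1 = 1.
  j = 1: C(13,1)·(3)^1 = 13·3 = 39.
  j = 2: C(13,2)·(3)^2 = 78·9 = 702.
  V_q(n, t) = 1 + 39 + 702 = 742.
Step 2: q^n = 4^13 = 67108864.
Step 3: Hamming bound ⌊q^n / V_q(n,t)⌋ = ⌊67108864/742⌋ = 90443.
Step 4: Compare |C| = 79046 to 90443: satisfied.
The claimed |C| lies below the Hamming bound.


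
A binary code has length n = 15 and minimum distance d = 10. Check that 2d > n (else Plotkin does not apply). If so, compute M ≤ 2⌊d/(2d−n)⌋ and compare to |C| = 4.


Plotkin bound M ≤ 4; given |C| = 4 ≤ bound (satisfied).

Check applicability: 2d = 20, n = 15.
2d − n = 5 > 0, so Plotkin applies.
Compute d/(2d−n) = 10/5 ≈ 2.0000.
⌊d/(2d−n)⌋ = 2.
Plotkin bound: M ≤ 2·2 = 4.
Given |C| = 4, check: satisfied.
This |C| is at the Plotkin bound.


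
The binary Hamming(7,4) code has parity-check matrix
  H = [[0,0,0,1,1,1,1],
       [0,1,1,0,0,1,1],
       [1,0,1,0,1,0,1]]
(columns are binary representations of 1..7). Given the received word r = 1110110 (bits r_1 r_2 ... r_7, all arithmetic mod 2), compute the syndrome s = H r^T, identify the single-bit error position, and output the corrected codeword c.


s = (0, 1, 1)^T, error position = 3, corrected codeword c = 1100110

Compute s = H r^T mod 2 one row at a time:
  s_1 = 0 + 1 + 1 + 0 = 2 ≡ 0 (mod 2).
  s_2 = 1 + 1 + 1 + 0 = 3 ≡ 1 (mod 2).
  s_3 = 1 + 1 + 1 + 0 = 3 ≡ 1 (mod 2).
s = (0, 1, 1)^T — this equals column 3 of H (binary 011), so error is at position 3.
Correct: flip bit 3 of r = 1110110 to get c = 1100110.
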